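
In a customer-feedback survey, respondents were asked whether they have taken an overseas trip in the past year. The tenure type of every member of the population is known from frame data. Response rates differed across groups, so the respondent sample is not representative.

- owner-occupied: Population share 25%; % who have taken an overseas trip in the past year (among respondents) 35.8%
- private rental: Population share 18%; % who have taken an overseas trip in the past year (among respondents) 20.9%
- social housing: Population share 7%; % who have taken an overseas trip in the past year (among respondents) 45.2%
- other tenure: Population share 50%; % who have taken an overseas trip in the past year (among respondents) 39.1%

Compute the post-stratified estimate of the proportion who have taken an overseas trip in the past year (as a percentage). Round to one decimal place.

35.4%

Reweight to the known tenure type distribution:
  owner-occupied: 0.25 × 35.8 = 8.95
  private rental: 0.18 × 20.9 = 3.762
  social housing: 0.07 × 45.2 = 3.164
  other tenure: 0.5 × 39.1 = 19.55
Post-stratified estimate = 35.426 → 35.4%.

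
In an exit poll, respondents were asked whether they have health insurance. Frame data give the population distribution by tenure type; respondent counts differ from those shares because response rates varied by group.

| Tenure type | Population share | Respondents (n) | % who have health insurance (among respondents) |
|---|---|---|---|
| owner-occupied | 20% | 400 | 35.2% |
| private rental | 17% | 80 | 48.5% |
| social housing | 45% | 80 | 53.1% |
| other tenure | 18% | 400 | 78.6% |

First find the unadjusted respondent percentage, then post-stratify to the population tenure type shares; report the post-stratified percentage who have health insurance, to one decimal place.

Unadjusted (pooled respondent) estimate weights by respondent counts:
  (400/960)×35.2 + (80/960)×48.5 + (80/960)×53.1 + (400/960)×78.6 = 55.8833%
Post-stratified estimate weights by population shares:
  0.2×35.2 + 0.17×48.5 + 0.45×53.1 + 0.18×78.6 = 53.328%

53.3%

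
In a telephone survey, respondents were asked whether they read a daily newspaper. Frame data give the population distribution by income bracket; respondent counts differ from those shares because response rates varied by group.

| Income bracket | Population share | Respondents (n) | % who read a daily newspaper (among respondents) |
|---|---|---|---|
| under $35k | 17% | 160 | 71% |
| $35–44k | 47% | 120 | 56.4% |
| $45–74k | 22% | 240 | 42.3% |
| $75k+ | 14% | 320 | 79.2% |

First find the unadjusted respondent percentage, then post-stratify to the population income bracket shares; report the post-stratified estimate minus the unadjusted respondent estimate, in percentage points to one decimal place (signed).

-4.9 percentage points

Without adjustment, the pooled respondent share is:
  (160/840)×71 + (120/840)×56.4 + (240/840)×42.3 + (320/840)×79.2 = 63.8381%
Post-stratifying to population shares instead:
  0.17×71 + 0.47×56.4 + 0.22×42.3 + 0.14×79.2 = 58.972%
Difference = 58.972 − 63.8381 = -4.8661 pp.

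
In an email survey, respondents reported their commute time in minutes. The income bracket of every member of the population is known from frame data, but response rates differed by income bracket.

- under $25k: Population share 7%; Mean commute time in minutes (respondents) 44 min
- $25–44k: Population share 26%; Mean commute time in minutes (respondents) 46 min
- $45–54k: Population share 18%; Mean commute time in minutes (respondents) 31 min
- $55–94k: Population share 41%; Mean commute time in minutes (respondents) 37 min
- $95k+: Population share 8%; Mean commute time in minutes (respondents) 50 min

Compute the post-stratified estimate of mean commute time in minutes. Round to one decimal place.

Reweight to the known income bracket distribution:
  under $25k: 0.07 × 44 = 3.08
  $25–44k: 0.26 × 46 = 11.96
  $45–54k: 0.18 × 31 = 5.58
  $55–94k: 0.41 × 37 = 15.17
  $95k+: 0.08 × 50 = 4
Post-stratified estimate = 39.79 → 39.8.

39.8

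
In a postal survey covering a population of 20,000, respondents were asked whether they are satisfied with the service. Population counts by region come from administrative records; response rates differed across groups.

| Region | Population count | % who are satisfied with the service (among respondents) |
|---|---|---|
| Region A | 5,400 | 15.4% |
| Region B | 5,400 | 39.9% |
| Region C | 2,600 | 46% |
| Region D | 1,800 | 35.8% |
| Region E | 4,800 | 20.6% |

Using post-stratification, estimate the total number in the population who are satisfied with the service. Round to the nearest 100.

Apply each group's respondent rate to its population count:
  Region A: 5,400 × 15.4% = 831.6
  Region B: 5,400 × 39.9% = 2154.6
  Region C: 2,600 × 46% = 1196
  Region D: 1,800 × 35.8% = 644.4
  Region E: 4,800 × 20.6% = 988.8
Estimated total = 5815.4 → 5,800.

5,800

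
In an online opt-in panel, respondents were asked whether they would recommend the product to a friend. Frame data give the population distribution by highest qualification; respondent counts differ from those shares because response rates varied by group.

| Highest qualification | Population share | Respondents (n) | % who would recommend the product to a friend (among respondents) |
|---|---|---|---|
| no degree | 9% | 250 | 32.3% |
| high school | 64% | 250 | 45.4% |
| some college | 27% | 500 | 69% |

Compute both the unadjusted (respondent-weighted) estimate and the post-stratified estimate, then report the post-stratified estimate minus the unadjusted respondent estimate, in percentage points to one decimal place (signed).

Without adjustment, the pooled respondent share is:
  (250/1000)×32.3 + (250/1000)×45.4 + (500/1000)×69 = 53.925%
Post-stratified estimate weights by population shares:
  0.09×32.3 + 0.64×45.4 + 0.27×69 = 50.593%
Difference = 50.593 − 53.925 = -3.332 pp.

-3.3 percentage points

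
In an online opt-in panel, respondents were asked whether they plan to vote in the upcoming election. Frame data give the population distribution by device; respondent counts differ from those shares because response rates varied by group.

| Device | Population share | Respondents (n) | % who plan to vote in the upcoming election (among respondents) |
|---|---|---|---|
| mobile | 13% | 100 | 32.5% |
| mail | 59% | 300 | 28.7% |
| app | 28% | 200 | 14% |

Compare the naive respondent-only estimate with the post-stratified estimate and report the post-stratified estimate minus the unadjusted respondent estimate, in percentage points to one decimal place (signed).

Naive respondent-only estimate (weights = respondent counts):
  (100/600)×32.5 + (300/600)×28.7 + (200/600)×14 = 24.4333%
Post-stratifying to population shares instead:
  0.13×32.5 + 0.59×28.7 + 0.28×14 = 25.078%
Difference = 25.078 − 24.4333 = 0.6447 pp.

+0.6 percentage points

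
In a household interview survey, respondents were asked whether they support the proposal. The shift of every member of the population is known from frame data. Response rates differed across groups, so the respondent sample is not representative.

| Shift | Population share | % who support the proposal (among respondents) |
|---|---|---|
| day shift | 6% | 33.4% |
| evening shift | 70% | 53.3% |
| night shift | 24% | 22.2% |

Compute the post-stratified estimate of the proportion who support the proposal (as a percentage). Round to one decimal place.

44.6%

Post-stratification weights by population share, not respondent share:
  day shift: 0.06 × 33.4 = 2.004
  evening shift: 0.7 × 53.3 = 37.31
  night shift: 0.24 × 22.2 = 5.328
Post-stratified estimate = 44.642 → 44.6%.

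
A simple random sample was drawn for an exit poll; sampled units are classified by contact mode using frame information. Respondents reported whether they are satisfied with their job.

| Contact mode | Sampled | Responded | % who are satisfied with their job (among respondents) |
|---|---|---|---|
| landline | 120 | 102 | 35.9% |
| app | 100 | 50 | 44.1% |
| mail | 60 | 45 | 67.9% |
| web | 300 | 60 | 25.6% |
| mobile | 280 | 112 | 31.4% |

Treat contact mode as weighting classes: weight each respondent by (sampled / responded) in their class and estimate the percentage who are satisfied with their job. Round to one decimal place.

Class response rates: landline 102/120 = 85%, app 50/100 = 50%, mail 45/60 = 75%, web 60/300 = 20%, mobile 112/280 = 40%.
Inverse-response-rate weighting restores each class to its sampled count, so class totals weight by n_sampled:
  landline: 120 × 35.9 = 4308
  app: 100 × 44.1 = 4410
  mail: 60 × 67.9 = 4074
  web: 300 × 25.6 = 7680
  mobile: 280 × 31.4 = 8792
Adjusted estimate = 29,264 / 860 = 34.0279 → 34.0%.

34.0%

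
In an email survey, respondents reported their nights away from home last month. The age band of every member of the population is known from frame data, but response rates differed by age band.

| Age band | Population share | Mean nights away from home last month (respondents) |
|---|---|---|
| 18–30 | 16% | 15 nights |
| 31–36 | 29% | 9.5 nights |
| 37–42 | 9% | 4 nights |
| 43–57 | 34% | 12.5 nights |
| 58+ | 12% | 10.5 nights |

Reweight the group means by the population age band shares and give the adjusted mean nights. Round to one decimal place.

11.0

Post-stratification weights by population share, not respondent share:
  18–30: 0.16 × 15 = 2.4
  31–36: 0.29 × 9.5 = 2.755
  37–42: 0.09 × 4 = 0.36
  43–57: 0.34 × 12.5 = 4.25
  58+: 0.12 × 10.5 = 1.26
Post-stratified estimate = 11.025 → 11.0.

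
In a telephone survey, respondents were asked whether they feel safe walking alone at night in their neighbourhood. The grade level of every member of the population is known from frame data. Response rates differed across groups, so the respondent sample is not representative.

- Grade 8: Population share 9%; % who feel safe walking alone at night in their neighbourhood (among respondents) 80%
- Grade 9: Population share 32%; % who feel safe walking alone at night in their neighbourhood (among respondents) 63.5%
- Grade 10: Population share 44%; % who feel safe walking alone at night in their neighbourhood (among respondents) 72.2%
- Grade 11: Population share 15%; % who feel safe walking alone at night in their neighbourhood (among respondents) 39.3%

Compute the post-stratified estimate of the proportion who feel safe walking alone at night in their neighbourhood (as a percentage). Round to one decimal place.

Weight each group's respondent value by its population share:
  Grade 8: 0.09 × 80 = 7.2
  Grade 9: 0.32 × 63.5 = 20.32
  Grade 10: 0.44 × 72.2 = 31.768
  Grade 11: 0.15 × 39.3 = 5.895
Post-stratified estimate = 65.183 → 65.2%.

65.2%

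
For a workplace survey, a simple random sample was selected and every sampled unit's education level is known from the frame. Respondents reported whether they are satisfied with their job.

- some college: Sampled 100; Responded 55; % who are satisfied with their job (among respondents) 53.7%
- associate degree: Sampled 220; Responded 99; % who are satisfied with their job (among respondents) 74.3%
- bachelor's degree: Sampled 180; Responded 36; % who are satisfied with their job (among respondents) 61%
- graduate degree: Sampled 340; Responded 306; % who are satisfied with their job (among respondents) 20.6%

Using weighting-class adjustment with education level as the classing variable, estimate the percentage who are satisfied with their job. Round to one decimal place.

47.3%

Response rates by class: some college 55/100 = 55%, associate degree 99/220 = 45%, bachelor's degree 36/180 = 20%, graduate degree 306/340 = 90%.
Inverse-response-rate weighting restores each class to its sampled count, so class totals weight by n_sampled:
  some college: 100 × 53.7 = 5370
  associate degree: 220 × 74.3 = 16,346
  bachelor's degree: 180 × 61 = 10,980
  graduate degree: 340 × 20.6 = 7004
Adjusted estimate = 39,700 / 840 = 47.2619 → 47.3%.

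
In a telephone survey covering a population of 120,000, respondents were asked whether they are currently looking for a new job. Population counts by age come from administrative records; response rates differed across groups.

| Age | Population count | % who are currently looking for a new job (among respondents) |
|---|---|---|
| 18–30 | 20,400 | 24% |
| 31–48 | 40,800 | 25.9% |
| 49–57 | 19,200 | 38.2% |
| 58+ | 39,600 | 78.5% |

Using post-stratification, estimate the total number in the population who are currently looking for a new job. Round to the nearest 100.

53,900

Each cell contributes its population count × the respondent rate:
  18–30: 20,400 × 24% = 4896
  31–48: 40,800 × 25.9% = 10567.2
  49–57: 19,200 × 38.2% = 7334.4
  58+: 39,600 × 78.5% = 31,086
Estimated total = 53883.6 → 53,900.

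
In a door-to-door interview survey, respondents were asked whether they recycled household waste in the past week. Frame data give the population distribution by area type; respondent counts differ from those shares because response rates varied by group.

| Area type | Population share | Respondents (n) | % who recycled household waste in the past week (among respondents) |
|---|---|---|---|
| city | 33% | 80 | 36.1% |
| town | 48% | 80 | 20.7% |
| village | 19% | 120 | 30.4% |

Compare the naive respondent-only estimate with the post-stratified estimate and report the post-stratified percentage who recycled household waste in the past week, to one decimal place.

27.6%

Without adjustment, the pooled respondent share is:
  (80/280)×36.1 + (80/280)×20.7 + (120/280)×30.4 = 29.2571%
Post-stratified estimate weights by population shares:
  0.33×36.1 + 0.48×20.7 + 0.19×30.4 = 27.625%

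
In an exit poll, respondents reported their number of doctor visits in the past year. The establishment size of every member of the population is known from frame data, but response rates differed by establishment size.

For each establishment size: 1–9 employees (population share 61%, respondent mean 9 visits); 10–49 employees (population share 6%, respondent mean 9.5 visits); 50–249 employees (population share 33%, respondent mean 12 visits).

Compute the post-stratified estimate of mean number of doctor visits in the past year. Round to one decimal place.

10.0

Each cell contributes population-share × respondent value:
  1–9 employees: 0.61 × 9 = 5.49
  10–49 employees: 0.06 × 9.5 = 0.57
  50–249 employees: 0.33 × 12 = 3.96
Post-stratified estimate = 10.02 → 10.0.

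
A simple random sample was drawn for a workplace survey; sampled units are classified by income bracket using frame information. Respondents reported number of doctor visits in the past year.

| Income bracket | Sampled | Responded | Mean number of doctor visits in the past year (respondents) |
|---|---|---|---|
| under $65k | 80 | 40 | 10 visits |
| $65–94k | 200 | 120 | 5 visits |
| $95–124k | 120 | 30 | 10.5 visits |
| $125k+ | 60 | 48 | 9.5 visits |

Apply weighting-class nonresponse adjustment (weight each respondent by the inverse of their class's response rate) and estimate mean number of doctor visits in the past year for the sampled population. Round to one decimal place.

7.9

Response rates by class: under $65k 40/80 = 50%, $65–94k 120/200 = 60%, $95–124k 30/120 = 25%, $125k+ 48/60 = 80%.
With weight = n_sampled/n_responded per class, the weighted class total is n_sampled:
  under $65k: 80 × 10 = 800
  $65–94k: 200 × 5 = 1000
  $95–124k: 120 × 10.5 = 1260
  $125k+: 60 × 9.5 = 570
Adjusted estimate = 3630 / 460 = 7.8913 → 7.9.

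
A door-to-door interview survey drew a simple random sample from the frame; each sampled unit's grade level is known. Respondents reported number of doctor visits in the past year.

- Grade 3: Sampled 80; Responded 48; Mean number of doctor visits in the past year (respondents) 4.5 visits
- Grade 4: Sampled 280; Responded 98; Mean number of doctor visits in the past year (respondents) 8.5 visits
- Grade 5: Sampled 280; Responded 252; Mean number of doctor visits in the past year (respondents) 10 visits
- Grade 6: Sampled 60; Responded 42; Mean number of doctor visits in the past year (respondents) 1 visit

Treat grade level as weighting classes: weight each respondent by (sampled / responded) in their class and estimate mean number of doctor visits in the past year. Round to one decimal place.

Class response rates: Grade 3 48/80 = 60%, Grade 4 98/280 = 35%, Grade 5 252/280 = 90%, Grade 6 42/60 = 70%.
With weight = n_sampled/n_responded per class, the weighted class total is n_sampled:
  Grade 3: 80 × 4.5 = 360
  Grade 4: 280 × 8.5 = 2380
  Grade 5: 280 × 10 = 2800
  Grade 6: 60 × 1 = 60
Adjusted estimate = 5600 / 700 = 8 → 8.0.

8.0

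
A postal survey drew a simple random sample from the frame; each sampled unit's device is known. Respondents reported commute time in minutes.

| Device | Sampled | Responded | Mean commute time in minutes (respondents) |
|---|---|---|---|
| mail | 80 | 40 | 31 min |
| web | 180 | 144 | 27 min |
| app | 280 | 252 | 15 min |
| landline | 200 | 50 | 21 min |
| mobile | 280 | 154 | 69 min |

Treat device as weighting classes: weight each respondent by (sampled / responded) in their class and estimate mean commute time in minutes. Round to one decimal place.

Response rates by class: mail 40/80 = 50%, web 144/180 = 80%, app 252/280 = 90%, landline 50/200 = 25%, mobile 154/280 = 55%.
Weighting each respondent by the inverse class response rate inflates each class back to its sampled size, so the class weight is n_sampled:
  mail: 80 × 31 = 2480
  web: 180 × 27 = 4860
  app: 280 × 15 = 4200
  landline: 200 × 21 = 4200
  mobile: 280 × 69 = 19,320
Adjusted estimate = 35,060 / 1,020 = 34.3725 → 34.4.

34.4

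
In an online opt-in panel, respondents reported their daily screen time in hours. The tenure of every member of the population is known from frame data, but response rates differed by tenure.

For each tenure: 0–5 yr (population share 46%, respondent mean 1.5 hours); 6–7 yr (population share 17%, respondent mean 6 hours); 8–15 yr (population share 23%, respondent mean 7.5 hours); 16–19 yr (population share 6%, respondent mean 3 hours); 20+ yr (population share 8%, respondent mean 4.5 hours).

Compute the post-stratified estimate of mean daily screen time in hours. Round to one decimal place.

Weight each group's respondent value by its population share:
  0–5 yr: 0.46 × 1.5 = 0.69
  6–7 yr: 0.17 × 6 = 1.02
  8–15 yr: 0.23 × 7.5 = 1.725
  16–19 yr: 0.06 × 3 = 0.18
  20+ yr: 0.08 × 4.5 = 0.36
Post-stratified estimate = 3.975 → 4.0.

4.0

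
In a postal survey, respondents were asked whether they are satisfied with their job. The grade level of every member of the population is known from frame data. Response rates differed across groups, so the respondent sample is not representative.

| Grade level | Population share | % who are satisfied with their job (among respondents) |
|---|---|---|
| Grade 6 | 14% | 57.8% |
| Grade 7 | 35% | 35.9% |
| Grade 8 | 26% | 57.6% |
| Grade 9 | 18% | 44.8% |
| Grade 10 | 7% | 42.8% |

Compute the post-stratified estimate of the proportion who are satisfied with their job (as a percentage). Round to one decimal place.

Each cell contributes population-share × respondent value:
  Grade 6: 0.14 × 57.8 = 8.092
  Grade 7: 0.35 × 35.9 = 12.565
  Grade 8: 0.26 × 57.6 = 14.976
  Grade 9: 0.18 × 44.8 = 8.064
  Grade 10: 0.07 × 42.8 = 2.996
Post-stratified estimate = 46.693 → 46.7%.

46.7%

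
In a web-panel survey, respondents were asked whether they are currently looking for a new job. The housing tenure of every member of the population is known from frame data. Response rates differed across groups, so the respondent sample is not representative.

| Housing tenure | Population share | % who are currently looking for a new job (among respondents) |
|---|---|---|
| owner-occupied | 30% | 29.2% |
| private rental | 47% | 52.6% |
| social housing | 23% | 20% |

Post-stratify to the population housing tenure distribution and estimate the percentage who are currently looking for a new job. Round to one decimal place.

38.1%

Each cell contributes population-share × respondent value:
  owner-occupied: 0.3 × 29.2 = 8.76
  private rental: 0.47 × 52.6 = 24.722
  social housing: 0.23 × 20 = 4.6
Post-stratified estimate = 38.082 → 38.1%.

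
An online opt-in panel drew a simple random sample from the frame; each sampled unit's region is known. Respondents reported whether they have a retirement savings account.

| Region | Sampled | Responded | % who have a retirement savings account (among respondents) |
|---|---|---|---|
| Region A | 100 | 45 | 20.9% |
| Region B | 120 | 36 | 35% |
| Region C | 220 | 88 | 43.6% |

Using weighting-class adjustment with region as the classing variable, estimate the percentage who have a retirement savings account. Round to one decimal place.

Response rates by class: Region A 45/100 = 45%, Region B 36/120 = 30%, Region C 88/220 = 40%.
With weight = n_sampled/n_responded per class, the weighted class total is n_sampled:
  Region A: 100 × 20.9 = 2090
  Region B: 120 × 35 = 4200
  Region C: 220 × 43.6 = 9592
Adjusted estimate = 15,882 / 440 = 36.0955 → 36.1%.

36.1%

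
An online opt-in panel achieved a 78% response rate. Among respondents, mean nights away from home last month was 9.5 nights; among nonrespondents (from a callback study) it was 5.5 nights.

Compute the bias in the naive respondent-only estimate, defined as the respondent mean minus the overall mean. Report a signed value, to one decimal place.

+0.9

Nonresponse fraction = 1 − 0.78 = 0.22.
Bias = (nonresponse fraction) × (respondent mean − nonrespondent mean)
     = 0.22 × (9.5 − 5.5) = 0.22 × 4 = 0.88.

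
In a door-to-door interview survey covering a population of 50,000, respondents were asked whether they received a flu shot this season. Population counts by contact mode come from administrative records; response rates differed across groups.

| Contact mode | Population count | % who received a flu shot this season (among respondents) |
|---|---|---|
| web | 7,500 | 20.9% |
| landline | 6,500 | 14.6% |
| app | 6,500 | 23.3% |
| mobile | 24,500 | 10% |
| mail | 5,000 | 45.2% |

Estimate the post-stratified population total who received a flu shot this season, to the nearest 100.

8,700

Each cell contributes its population count × the respondent rate:
  web: 7,500 × 20.9% = 1567.5
  landline: 6,500 × 14.6% = 949
  app: 6,500 × 23.3% = 1514.5
  mobile: 24,500 × 10% = 2450
  mail: 5,000 × 45.2% = 2260
Estimated total = 8741 → 8,700.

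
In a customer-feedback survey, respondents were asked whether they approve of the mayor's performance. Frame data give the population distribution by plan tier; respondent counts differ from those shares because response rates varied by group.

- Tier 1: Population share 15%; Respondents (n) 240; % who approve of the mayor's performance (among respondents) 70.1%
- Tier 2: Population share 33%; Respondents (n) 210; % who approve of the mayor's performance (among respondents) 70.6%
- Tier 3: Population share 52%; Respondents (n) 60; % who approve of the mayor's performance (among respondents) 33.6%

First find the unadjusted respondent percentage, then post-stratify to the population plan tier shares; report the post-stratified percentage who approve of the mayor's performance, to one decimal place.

Naive respondent-only estimate (weights = respondent counts):
  (240/510)×70.1 + (210/510)×70.6 + (60/510)×33.6 = 66.0118%
Post-stratifying to population shares instead:
  0.15×70.1 + 0.33×70.6 + 0.52×33.6 = 51.285%

51.3%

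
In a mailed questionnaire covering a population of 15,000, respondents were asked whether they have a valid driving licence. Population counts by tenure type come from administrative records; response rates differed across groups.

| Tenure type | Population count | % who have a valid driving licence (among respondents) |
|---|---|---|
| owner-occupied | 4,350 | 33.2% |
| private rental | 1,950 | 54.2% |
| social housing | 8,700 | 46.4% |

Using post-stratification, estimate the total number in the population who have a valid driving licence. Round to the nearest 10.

Estimated count per cell = population count × respondent percentage:
  owner-occupied: 4,350 × 33.2% = 1444.2
  private rental: 1,950 × 54.2% = 1056.9
  social housing: 8,700 × 46.4% = 4036.8
Estimated total = 6537.9 → 6,540.

6,540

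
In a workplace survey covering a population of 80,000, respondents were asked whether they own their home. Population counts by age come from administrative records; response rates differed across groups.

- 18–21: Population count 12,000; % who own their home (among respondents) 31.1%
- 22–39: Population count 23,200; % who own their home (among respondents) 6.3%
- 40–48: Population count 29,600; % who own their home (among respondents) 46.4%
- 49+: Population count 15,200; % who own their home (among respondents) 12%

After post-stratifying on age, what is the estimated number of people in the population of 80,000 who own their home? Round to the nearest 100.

20,800

Apply each group's respondent rate to its population count:
  18–21: 12,000 × 31.1% = 3732
  22–39: 23,200 × 6.3% = 1461.6
  40–48: 29,600 × 46.4% = 13734.4
  49+: 15,200 × 12% = 1824
Estimated total = 20,752 → 20,800.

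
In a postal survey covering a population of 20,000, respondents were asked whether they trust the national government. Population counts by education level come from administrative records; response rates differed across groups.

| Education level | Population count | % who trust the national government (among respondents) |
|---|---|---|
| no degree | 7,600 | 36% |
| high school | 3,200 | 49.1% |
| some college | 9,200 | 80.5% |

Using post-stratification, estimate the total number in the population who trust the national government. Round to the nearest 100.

11,700

Apply each group's respondent rate to its population count:
  no degree: 7,600 × 36% = 2736
  high school: 3,200 × 49.1% = 1571.2
  some college: 9,200 × 80.5% = 7406
Estimated total = 11713.2 → 11,700.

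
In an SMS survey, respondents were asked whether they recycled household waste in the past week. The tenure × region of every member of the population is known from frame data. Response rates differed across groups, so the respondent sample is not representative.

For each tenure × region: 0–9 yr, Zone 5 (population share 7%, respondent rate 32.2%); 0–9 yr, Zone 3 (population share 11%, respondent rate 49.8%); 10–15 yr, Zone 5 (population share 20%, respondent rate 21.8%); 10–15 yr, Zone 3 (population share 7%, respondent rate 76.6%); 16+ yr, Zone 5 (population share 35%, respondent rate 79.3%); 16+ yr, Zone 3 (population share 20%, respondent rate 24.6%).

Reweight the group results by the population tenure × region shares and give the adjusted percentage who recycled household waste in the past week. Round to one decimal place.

50.1%

Reweight to the known tenure × region distribution:
  0–9 yr, Zone 5: 0.07 × 32.2 = 2.254
  0–9 yr, Zone 3: 0.11 × 49.8 = 5.478
  10–15 yr, Zone 5: 0.2 × 21.8 = 4.36
  10–15 yr, Zone 3: 0.07 × 76.6 = 5.362
  16+ yr, Zone 5: 0.35 × 79.3 = 27.755
  16+ yr, Zone 3: 0.2 × 24.6 = 4.92
Post-stratified estimate = 50.129 → 50.1%.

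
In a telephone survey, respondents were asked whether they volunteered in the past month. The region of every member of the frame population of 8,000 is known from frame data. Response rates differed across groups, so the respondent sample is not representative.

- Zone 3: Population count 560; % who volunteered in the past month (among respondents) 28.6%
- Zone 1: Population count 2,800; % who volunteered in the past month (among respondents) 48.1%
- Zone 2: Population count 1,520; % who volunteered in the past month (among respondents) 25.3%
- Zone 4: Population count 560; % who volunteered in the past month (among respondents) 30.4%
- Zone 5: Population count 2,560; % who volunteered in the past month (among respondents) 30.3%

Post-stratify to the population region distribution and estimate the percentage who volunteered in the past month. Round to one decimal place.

35.5%

Post-stratification weights by population share, not respondent share:
  Zone 3: (560/8,000) × 28.6 = 2.002
  Zone 1: (2,800/8,000) × 48.1 = 16.835
  Zone 2: (1,520/8,000) × 25.3 = 4.807
  Zone 4: (560/8,000) × 30.4 = 2.128
  Zone 5: (2,560/8,000) × 30.3 = 9.696
Post-stratified estimate = 35.468 → 35.5%.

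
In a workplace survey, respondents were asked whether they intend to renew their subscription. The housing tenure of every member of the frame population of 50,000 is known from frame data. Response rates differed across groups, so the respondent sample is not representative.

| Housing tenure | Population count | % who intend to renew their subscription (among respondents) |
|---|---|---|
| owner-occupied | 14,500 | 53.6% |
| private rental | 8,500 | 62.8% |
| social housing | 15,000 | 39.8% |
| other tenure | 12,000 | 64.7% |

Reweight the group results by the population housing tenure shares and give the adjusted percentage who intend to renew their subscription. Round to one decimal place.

Reweight to the known housing tenure distribution:
  owner-occupied: (14,500/50,000) × 53.6 = 15.544
  private rental: (8,500/50,000) × 62.8 = 10.676
  social housing: (15,000/50,000) × 39.8 = 11.94
  other tenure: (12,000/50,000) × 64.7 = 15.528
Post-stratified estimate = 53.688 → 53.7%.

53.7%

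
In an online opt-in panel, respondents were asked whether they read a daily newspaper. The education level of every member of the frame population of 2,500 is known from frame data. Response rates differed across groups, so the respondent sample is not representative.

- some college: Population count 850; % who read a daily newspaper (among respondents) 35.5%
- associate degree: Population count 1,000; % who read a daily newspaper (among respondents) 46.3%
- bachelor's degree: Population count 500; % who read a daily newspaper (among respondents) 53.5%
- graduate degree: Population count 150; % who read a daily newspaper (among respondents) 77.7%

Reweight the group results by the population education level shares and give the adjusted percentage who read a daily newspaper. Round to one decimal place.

Weight each group's respondent value by its population share:
  some college: (850/2,500) × 35.5 = 12.07
  associate degree: (1,000/2,500) × 46.3 = 18.52
  bachelor's degree: (500/2,500) × 53.5 = 10.7
  graduate degree: (150/2,500) × 77.7 = 4.662
Post-stratified estimate = 45.952 → 46.0%.

46.0%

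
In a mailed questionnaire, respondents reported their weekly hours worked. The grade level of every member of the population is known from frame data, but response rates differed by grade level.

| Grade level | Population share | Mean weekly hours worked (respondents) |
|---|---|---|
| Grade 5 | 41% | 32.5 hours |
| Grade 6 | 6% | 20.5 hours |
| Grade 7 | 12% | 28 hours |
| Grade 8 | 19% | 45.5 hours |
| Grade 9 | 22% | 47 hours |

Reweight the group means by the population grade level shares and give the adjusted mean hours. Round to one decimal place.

36.9

Weight each group's respondent value by its population share:
  Grade 5: 0.41 × 32.5 = 13.325
  Grade 6: 0.06 × 20.5 = 1.23
  Grade 7: 0.12 × 28 = 3.36
  Grade 8: 0.19 × 45.5 = 8.645
  Grade 9: 0.22 × 47 = 10.34
Post-stratified estimate = 36.9 → 36.9.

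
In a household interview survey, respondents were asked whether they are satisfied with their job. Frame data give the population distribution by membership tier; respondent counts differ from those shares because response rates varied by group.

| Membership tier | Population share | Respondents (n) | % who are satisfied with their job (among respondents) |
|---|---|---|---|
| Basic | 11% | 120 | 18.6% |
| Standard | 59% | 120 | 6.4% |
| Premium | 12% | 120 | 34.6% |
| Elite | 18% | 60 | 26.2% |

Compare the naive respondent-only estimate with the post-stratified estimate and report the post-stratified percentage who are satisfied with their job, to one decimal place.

Naive respondent-only estimate (weights = respondent counts):
  (120/420)×18.6 + (120/420)×6.4 + (120/420)×34.6 + (60/420)×26.2 = 20.7714%
Post-stratified estimate weights by population shares:
  0.11×18.6 + 0.59×6.4 + 0.12×34.6 + 0.18×26.2 = 14.69%

14.7%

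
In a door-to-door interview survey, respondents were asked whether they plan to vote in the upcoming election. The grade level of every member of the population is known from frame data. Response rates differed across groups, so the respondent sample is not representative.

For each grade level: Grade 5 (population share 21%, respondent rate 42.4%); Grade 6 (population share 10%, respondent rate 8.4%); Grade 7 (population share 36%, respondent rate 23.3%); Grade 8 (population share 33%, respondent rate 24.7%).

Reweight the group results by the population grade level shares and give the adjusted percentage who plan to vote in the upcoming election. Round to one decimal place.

Each cell contributes population-share × respondent value:
  Grade 5: 0.21 × 42.4 = 8.904
  Grade 6: 0.1 × 8.4 = 0.84
  Grade 7: 0.36 × 23.3 = 8.388
  Grade 8: 0.33 × 24.7 = 8.151
Post-stratified estimate = 26.283 → 26.3%.

26.3%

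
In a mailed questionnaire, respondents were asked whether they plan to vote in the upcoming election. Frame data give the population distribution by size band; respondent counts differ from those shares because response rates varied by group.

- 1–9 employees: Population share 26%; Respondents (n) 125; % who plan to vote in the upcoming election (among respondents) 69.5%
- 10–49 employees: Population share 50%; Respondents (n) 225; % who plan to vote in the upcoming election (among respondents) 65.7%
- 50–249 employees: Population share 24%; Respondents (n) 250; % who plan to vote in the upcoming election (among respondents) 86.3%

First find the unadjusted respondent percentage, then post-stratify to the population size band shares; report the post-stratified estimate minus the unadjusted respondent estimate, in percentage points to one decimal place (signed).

Naive respondent-only estimate (weights = respondent counts):
  (125/600)×69.5 + (225/600)×65.7 + (250/600)×86.3 = 75.075%
Post-stratifying to population shares instead:
  0.26×69.5 + 0.5×65.7 + 0.24×86.3 = 71.632%
Difference = 71.632 − 75.075 = -3.443 pp.

-3.4 percentage points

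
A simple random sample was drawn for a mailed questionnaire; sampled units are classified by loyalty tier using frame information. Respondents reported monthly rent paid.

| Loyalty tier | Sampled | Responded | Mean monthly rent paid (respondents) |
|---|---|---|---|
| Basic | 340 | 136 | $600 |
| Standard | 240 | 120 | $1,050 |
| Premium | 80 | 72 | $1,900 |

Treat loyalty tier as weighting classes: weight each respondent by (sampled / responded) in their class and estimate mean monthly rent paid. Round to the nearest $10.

$920

Response rates by class: Basic 136/340 = 40%, Standard 120/240 = 50%, Premium 72/80 = 90%.
Inverse-response-rate weighting restores each class to its sampled count, so class totals weight by n_sampled:
  Basic: 340 × 600 = 204,000
  Standard: 240 × 1050 = 252,000
  Premium: 80 × 1900 = 152,000
Adjusted estimate = 608,000 / 660 = 921.212 → $920.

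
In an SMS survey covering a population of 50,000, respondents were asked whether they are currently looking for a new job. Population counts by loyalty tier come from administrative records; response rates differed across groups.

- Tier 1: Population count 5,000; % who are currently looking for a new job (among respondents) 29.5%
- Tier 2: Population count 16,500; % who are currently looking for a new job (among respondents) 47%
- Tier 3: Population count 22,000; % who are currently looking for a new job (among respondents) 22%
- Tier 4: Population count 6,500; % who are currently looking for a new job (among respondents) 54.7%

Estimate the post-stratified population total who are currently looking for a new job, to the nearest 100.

Each cell contributes its population count × the respondent rate:
  Tier 1: 5,000 × 29.5% = 1475
  Tier 2: 16,500 × 47% = 7755
  Tier 3: 22,000 × 22% = 4840
  Tier 4: 6,500 × 54.7% = 3555.5
Estimated total = 17625.5 → 17,600.

17,600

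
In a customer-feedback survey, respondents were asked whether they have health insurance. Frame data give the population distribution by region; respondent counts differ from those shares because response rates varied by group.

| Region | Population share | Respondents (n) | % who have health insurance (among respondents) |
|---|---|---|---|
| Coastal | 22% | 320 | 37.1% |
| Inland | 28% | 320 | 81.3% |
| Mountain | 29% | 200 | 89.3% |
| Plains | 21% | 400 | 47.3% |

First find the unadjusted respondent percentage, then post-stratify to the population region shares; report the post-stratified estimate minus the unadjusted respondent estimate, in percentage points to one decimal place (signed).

Unadjusted (pooled respondent) estimate weights by respondent counts:
  (320/1240)×37.1 + (320/1240)×81.3 + (200/1240)×89.3 + (400/1240)×47.3 = 60.2161%
Reweighting by population region shares:
  0.22×37.1 + 0.28×81.3 + 0.29×89.3 + 0.21×47.3 = 66.756%
Difference = 66.756 − 60.2161 = 6.5399 pp.

+6.5 percentage points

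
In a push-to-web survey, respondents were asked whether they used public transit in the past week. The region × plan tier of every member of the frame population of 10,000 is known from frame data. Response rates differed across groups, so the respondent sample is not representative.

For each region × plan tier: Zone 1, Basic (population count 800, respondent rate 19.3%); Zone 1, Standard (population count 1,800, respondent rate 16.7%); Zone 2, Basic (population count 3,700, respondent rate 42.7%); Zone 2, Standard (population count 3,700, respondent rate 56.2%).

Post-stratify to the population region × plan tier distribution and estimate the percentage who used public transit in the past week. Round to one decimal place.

41.1%

Reweight to the known region × plan tier distribution:
  Zone 1, Basic: (800/10,000) × 19.3 = 1.544
  Zone 1, Standard: (1,800/10,000) × 16.7 = 3.006
  Zone 2, Basic: (3,700/10,000) × 42.7 = 15.799
  Zone 2, Standard: (3,700/10,000) × 56.2 = 20.794
Post-stratified estimate = 41.143 → 41.1%.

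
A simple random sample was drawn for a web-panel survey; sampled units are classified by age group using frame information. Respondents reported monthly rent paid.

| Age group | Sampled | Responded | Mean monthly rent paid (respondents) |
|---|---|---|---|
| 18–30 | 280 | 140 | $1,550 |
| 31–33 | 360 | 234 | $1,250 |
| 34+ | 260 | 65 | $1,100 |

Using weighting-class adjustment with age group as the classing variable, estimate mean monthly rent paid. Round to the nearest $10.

$1,300

Response rates by class: 18–30 140/280 = 50%, 31–33 234/360 = 65%, 34+ 65/260 = 25%.
Weighting each respondent by the inverse class response rate inflates each class back to its sampled size, so the class weight is n_sampled:
  18–30: 280 × 1550 = 434,000
  31–33: 360 × 1250 = 450,000
  34+: 260 × 1100 = 286,000
Adjusted estimate = 1,170,000 / 900 = 1300 → $1,300.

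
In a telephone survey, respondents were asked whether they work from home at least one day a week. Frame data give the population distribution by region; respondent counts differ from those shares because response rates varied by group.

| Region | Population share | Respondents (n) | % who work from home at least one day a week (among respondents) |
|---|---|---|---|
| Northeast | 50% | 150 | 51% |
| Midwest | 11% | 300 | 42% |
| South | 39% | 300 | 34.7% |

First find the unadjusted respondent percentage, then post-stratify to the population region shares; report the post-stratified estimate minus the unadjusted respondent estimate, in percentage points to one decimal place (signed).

+2.8 percentage points

Naive respondent-only estimate (weights = respondent counts):
  (150/750)×51 + (300/750)×42 + (300/750)×34.7 = 40.88%
Reweighting by population region shares:
  0.5×51 + 0.11×42 + 0.39×34.7 = 43.653%
Difference = 43.653 − 40.88 = 2.773 pp.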